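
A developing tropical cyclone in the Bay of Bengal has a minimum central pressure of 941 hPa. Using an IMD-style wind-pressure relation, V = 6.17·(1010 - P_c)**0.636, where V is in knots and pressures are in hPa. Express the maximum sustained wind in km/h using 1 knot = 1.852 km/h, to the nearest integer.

ΔP = 1010 − 941 = 69 hPa.
V ≈ 6.17 × 69^0.636 = 6.17 × 14.774 ≈ 91.158 kt.
91.158 × 1.852 ≈ 168.82 km/h → 169 km/h.

169 km/h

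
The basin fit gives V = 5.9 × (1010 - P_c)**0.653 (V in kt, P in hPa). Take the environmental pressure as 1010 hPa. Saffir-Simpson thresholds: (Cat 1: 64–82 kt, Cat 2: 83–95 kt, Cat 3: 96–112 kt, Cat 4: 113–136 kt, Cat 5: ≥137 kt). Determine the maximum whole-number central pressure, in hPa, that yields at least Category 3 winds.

938 hPa

Category 3 begins at V = 96 kt.
Required ΔP = (96/5.9)^(1/0.653) = 16.271^1.531 ≈ 71.64 hPa.
P_c ≤ 1010 − 71.64 = 938.36, so the highest integer P_c is 938 hPa.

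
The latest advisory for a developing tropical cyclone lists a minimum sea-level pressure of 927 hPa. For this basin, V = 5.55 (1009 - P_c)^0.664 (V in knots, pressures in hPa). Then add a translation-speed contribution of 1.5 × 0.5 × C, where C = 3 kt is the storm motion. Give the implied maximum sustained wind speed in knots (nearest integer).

ΔP = 1009 − 927 = 82 hPa.
82^0.664 ≈ 18.654.
V ≈ 5.55 × 18.654 ≈ 103.5 kt.
Translation term: 1.5 × 0.5 × 3 = 2.25 kt.
Corrected V ≈ 105.75 kt → 106 kt.

106 kt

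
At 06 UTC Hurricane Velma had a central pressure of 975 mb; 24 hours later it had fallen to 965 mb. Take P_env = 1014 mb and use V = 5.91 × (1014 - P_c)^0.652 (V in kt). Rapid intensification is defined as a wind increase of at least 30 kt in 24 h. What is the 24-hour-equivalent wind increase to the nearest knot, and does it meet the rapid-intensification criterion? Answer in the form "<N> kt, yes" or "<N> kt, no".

10 kt, no

V₁: ΔP = 39, V ≈ 5.91 × 39^0.652 ≈ 64.41 kt.
V₂: ΔP = 49, V ≈ 5.91 × 49^0.652 ≈ 74.75 kt.
ΔV over 24 h = 10.34 kt → 24 h equivalent = 10.34 × 24/24 ≈ 10.34 kt.
10 kt < 30 kt ⇒ not rapid intensification.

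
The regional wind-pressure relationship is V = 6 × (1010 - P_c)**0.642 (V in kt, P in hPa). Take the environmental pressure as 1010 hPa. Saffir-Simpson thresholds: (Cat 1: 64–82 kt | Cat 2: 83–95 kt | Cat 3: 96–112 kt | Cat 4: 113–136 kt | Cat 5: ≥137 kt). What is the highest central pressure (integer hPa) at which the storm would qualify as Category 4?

913 hPa

Category 4 begins at V = 113 kt.
Required ΔP = (113/6)^(1/0.642) = 18.833^1.558 ≈ 96.80 hPa.
P_c ≤ 1010 − 96.80 = 913.20, so the highest integer P_c is 913 hPa.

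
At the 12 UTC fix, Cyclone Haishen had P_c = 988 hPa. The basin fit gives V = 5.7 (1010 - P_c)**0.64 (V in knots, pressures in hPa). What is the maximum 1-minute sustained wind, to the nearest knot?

41 kt

ΔP = 1010 − 988 = 22 hPa.
22^0.64 ≈ 7.230.
V ≈ 5.7 × 7.230 ≈ 41.2 kt.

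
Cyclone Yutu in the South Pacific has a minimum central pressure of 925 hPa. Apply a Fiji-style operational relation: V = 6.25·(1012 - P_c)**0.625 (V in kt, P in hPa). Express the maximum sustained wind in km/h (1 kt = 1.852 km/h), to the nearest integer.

ΔP = 1012 − 925 = 87 hPa.
V ≈ 6.25 × 87^0.625 = 6.25 × 16.300 ≈ 101.878 kt.
101.878 × 1.852 ≈ 188.68 km/h → 189 km/h.

189 km/h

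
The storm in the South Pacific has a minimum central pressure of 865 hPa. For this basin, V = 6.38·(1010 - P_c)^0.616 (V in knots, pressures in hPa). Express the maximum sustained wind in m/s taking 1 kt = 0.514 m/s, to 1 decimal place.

ΔP = 1010 − 865 = 145 hPa.
V ≈ 6.38 × 145^0.616 = 6.38 × 21.449 ≈ 136.843 kt.
136.843 × 0.514 ≈ 70.34 m/s → 70.3 m/s.

70.3 m/s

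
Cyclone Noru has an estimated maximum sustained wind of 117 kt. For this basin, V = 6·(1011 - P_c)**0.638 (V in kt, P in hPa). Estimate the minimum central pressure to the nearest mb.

ΔP = (V / 6)^(1/0.638) = (117/6)^1.567.
117/6 = 19.500; 19.500^1.567 ≈ 105.20 mb.
P_c = 1011 − 105.20 = 905.80 ≈ 906 mb.

906 mb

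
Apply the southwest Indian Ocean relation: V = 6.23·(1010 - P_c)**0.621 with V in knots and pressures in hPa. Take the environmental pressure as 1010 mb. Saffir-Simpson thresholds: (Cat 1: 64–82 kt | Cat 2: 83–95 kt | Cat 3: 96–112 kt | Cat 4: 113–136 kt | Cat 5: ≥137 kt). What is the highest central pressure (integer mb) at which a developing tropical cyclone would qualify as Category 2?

945 mb

Category 2 begins at V = 83 kt.
Required ΔP = (83/6.23)^(1/0.621) = 13.323^1.610 ≈ 64.70 mb.
P_c ≤ 1010 − 64.70 = 945.30, so the highest integer P_c is 945 mb.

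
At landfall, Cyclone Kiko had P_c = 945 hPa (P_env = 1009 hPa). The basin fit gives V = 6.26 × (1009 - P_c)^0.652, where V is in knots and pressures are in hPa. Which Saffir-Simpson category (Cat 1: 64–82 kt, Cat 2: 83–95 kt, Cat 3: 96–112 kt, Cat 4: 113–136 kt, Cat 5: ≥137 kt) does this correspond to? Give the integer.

ΔP = 1009 − 945 = 64 hPa.
V ≈ 6.26 × 64^0.652 = 6.26 × 15.05 ≈ 94 kt.
94 kt falls in the Category 2 band.

2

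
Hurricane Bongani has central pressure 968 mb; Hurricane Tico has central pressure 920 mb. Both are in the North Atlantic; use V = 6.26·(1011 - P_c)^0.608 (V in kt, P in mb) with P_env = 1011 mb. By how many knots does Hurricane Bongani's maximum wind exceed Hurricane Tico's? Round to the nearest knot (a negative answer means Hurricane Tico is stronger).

-36 kt

Hurricane Bongani: ΔP = 43; V ≈ 6.26 × 43^0.608 ≈ 61.62 kt.
Hurricane Tico: ΔP = 91; V ≈ 6.26 × 91^0.608 ≈ 97.20 kt.
Difference ≈ 61.62 − 97.20 = -35.58 → -36 kt.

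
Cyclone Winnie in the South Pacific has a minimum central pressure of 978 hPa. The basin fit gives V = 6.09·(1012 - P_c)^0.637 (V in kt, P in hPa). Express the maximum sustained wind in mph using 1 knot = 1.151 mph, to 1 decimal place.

ΔP = 1012 − 978 = 34 hPa.
V ≈ 6.09 × 34^0.637 = 6.09 × 9.453 ≈ 57.566 kt.
57.566 × 1.151 ≈ 66.26 mph → 66.3 mph.

66.3 mph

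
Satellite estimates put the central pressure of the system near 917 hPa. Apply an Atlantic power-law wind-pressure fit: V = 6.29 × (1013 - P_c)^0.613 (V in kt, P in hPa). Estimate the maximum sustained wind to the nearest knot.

103 kt

ΔP = 1013 − 917 = 96 hPa.
96^0.613 ≈ 16.411.
V ≈ 6.29 × 16.411 ≈ 103.2 kt.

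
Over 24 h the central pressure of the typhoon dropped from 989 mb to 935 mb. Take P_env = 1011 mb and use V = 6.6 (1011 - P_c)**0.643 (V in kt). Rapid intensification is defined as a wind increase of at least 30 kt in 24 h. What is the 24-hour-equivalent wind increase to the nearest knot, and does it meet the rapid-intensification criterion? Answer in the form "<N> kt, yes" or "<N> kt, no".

59 kt, yes

V₁: ΔP = 22, V ≈ 6.6 × 22^0.643 ≈ 48.16 kt.
V₂: ΔP = 76, V ≈ 6.6 × 76^0.643 ≈ 106.88 kt.
ΔV over 24 h = 58.72 kt → 24 h equivalent = 58.72 × 24/24 ≈ 58.72 kt.
59 kt ≥ 30 kt ⇒ rapid intensification.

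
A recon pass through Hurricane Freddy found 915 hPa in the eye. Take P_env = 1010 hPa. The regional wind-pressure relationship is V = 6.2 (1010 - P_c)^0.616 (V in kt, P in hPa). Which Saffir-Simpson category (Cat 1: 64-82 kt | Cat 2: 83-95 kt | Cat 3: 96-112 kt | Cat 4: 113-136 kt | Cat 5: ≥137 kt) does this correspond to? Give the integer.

ΔP = 1010 − 915 = 95 hPa.
V ≈ 6.2 × 95^0.616 = 6.2 × 16.53 ≈ 102 kt.
102 kt falls in the Category 3 band.

3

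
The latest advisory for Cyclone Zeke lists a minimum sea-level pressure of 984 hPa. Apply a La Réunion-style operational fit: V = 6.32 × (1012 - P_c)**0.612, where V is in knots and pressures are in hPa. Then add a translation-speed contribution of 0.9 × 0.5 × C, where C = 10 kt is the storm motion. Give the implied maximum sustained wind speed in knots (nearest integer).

ΔP = 1012 − 984 = 28 hPa.
28^0.612 ≈ 7.685.
V ≈ 6.32 × 7.685 ≈ 48.6 kt.
Translation term: 0.9 × 0.5 × 10 = 4.5 kt.
Corrected V ≈ 53.1 kt → 53 kt.

53 kt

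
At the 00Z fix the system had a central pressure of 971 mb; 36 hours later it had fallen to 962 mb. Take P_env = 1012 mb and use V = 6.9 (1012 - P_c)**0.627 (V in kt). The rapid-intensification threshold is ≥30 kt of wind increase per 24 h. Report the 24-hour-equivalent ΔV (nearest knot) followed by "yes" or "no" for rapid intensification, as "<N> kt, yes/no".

V₁: ΔP = 41, V ≈ 6.9 × 41^0.627 ≈ 70.81 kt.
V₂: ΔP = 50, V ≈ 6.9 × 50^0.627 ≈ 80.19 kt.
ΔV over 36 h = 9.38 kt → 24 h equivalent = 9.38 × 24/36 ≈ 6.25 kt.
6 kt < 30 kt ⇒ not rapid intensification.

6 kt, no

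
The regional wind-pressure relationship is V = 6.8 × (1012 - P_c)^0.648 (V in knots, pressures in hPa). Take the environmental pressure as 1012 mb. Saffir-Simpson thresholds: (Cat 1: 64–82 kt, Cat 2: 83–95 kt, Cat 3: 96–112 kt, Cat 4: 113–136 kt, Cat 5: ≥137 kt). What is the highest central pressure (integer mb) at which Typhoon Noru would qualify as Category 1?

980 mb

Category 1 begins at V = 64 kt.
Required ΔP = (64/6.8)^(1/0.648) = 9.412^1.543 ≈ 31.81 mb.
P_c ≤ 1012 − 31.81 = 980.19, so the highest integer P_c is 980 mb.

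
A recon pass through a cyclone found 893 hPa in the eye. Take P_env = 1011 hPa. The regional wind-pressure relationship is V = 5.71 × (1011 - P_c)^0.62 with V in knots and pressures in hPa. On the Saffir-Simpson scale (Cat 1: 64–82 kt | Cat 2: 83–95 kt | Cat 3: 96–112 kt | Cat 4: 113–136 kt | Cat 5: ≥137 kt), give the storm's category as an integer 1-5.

3

ΔP = 1011 − 893 = 118 hPa.
V ≈ 5.71 × 118^0.62 = 5.71 × 19.26 ≈ 110 kt.
110 kt falls in the Category 3 band.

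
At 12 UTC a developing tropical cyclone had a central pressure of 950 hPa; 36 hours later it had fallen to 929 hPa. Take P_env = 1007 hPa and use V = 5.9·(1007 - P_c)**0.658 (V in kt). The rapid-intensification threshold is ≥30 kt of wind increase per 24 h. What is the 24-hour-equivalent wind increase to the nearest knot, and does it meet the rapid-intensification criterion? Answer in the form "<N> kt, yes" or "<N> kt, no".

13 kt, no

V₁: ΔP = 57, V ≈ 5.9 × 57^0.658 ≈ 84.38 kt.
V₂: ΔP = 78, V ≈ 5.9 × 78^0.658 ≈ 103.72 kt.
ΔV over 36 h = 19.34 kt → 24 h equivalent = 19.34 × 24/36 ≈ 12.89 kt.
13 kt < 30 kt ⇒ not rapid intensification.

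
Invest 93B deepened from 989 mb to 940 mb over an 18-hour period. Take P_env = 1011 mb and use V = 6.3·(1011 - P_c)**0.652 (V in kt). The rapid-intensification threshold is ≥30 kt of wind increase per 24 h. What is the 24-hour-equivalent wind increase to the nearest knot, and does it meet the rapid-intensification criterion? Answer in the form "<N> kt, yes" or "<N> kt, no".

72 kt, yes

V₁: ΔP = 22, V ≈ 6.3 × 22^0.652 ≈ 47.27 kt.
V₂: ΔP = 71, V ≈ 6.3 × 71^0.652 ≈ 101.48 kt.
ΔV over 18 h = 54.21 kt → 24 h equivalent = 54.21 × 24/18 ≈ 72.28 kt.
72 kt ≥ 30 kt ⇒ rapid intensification.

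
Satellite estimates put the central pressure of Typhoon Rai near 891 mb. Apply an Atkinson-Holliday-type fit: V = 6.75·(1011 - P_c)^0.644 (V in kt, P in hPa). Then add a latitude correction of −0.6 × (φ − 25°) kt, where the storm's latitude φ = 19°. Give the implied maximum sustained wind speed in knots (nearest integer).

ΔP = 1011 − 891 = 120 mb.
120^0.644 ≈ 21.827.
V ≈ 6.75 × 21.827 ≈ 147.3 kt.
Latitude correction: −0.6 × (19 − 25) = 3.6 kt.
Corrected V ≈ 150.9 kt → 151 kt.

151 kt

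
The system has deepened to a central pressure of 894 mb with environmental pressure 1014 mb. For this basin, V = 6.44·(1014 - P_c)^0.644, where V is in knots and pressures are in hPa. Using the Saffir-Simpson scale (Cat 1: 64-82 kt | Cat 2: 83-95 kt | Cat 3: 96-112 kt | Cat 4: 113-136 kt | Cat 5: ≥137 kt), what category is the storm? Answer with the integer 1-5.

5

ΔP = 1014 − 894 = 120 mb.
V ≈ 6.44 × 120^0.644 = 6.44 × 21.83 ≈ 141 kt.
141 kt falls in the Category 5 band.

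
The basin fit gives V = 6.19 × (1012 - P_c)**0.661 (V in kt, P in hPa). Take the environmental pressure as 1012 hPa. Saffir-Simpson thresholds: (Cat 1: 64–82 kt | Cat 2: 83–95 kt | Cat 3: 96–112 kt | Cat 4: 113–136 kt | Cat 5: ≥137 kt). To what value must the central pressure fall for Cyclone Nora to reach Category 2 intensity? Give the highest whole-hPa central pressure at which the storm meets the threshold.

961 hPa

Category 2 begins at V = 83 kt.
Required ΔP = (83/6.19)^(1/0.661) = 13.409^1.513 ≈ 50.77 hPa.
P_c ≤ 1012 − 50.77 = 961.23, so the highest integer P_c is 961 hPa.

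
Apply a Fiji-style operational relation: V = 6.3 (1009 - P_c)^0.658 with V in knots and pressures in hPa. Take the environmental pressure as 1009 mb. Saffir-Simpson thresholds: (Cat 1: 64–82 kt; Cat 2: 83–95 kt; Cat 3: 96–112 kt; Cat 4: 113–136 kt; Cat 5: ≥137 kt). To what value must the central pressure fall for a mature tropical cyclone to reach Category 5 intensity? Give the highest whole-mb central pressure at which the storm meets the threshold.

Category 5 begins at V = 137 kt.
Required ΔP = (137/6.3)^(1/0.658) = 21.746^1.520 ≈ 107.77 mb.
P_c ≤ 1009 − 107.77 = 901.23, so the highest integer P_c is 901 mb.

901 mb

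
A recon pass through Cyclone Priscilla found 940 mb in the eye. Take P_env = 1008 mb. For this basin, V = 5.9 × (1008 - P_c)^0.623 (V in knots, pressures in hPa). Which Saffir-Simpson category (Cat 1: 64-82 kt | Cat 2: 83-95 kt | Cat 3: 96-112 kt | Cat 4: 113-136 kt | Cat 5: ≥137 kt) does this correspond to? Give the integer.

ΔP = 1008 − 940 = 68 mb.
V ≈ 5.9 × 68^0.623 = 5.9 × 13.86 ≈ 82 kt.
82 kt falls in the Category 1 band.

1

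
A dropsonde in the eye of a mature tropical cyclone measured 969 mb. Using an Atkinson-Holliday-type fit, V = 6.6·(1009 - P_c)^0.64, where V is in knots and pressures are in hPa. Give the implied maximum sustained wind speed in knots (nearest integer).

70 kt

ΔP = 1009 − 969 = 40 mb.
40^0.64 ≈ 10.600.
V ≈ 6.6 × 10.600 ≈ 70.0 kt.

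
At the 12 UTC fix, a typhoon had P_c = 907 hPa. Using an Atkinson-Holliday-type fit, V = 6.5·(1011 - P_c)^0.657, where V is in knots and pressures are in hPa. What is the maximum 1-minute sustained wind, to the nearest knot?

ΔP = 1011 − 907 = 104 hPa.
104^0.657 ≈ 21.144.
V ≈ 6.5 × 21.144 ≈ 137.4 kt.

137 kt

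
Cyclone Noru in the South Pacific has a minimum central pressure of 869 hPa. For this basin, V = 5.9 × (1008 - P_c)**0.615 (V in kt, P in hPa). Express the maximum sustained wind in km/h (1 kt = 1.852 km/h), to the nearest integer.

227 km/h

ΔP = 1008 − 869 = 139 hPa.
V ≈ 5.9 × 139^0.615 = 5.9 × 20.795 ≈ 122.689 kt.
122.689 × 1.852 ≈ 227.22 km/h → 227 km/h.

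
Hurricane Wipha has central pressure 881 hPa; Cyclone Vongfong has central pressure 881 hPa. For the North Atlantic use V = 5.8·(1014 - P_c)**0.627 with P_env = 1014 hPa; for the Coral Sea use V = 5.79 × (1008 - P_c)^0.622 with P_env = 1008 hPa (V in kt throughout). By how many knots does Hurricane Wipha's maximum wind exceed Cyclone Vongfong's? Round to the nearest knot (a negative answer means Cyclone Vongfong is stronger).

Hurricane Wipha: ΔP = 133; V ≈ 5.8 × 133^0.627 ≈ 124.48 kt.
Cyclone Vongfong: ΔP = 127; V ≈ 5.79 × 127^0.622 ≈ 117.83 kt.
Difference ≈ 124.48 − 117.83 = 6.65 → 7 kt.

7 kt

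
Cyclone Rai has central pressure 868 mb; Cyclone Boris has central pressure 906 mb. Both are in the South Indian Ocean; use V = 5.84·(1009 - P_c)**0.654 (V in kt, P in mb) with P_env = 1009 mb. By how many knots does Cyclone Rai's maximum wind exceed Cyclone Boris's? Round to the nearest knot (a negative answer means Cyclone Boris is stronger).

Cyclone Rai: ΔP = 141; V ≈ 5.84 × 141^0.654 ≈ 148.59 kt.
Cyclone Boris: ΔP = 103; V ≈ 5.84 × 103^0.654 ≈ 121.01 kt.
Difference ≈ 148.59 − 121.01 = 27.58 → 28 kt.

28 kt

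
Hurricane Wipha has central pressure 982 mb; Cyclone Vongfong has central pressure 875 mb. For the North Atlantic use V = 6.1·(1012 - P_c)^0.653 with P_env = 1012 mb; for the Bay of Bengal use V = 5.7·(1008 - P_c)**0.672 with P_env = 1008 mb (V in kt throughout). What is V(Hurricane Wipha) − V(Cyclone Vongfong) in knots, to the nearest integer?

Hurricane Wipha: ΔP = 30; V ≈ 6.1 × 30^0.653 ≈ 56.22 kt.
Cyclone Vongfong: ΔP = 133; V ≈ 5.7 × 133^0.672 ≈ 152.44 kt.
Difference ≈ 56.22 − 152.44 = -96.22 → -96 kt.

-96 kt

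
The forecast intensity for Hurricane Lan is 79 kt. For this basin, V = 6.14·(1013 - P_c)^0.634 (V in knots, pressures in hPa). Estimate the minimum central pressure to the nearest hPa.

ΔP = (V / 6.14)^(1/0.634) = (79/6.14)^1.577.
79/6.14 = 12.866; 12.866^1.577 ≈ 56.23 hPa.
P_c = 1013 − 56.23 = 956.77 ≈ 957 hPa.

957 hPa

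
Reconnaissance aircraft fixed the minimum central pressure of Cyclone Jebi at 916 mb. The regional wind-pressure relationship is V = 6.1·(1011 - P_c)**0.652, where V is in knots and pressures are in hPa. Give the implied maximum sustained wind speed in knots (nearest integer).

119 kt

ΔP = 1011 − 916 = 95 mb.
95^0.652 ≈ 19.475.
V ≈ 6.1 × 19.475 ≈ 118.8 kt.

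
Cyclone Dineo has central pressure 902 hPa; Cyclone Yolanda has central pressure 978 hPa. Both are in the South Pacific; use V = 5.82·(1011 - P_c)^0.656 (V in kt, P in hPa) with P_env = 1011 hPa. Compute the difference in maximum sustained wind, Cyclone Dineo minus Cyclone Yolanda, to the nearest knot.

Cyclone Dineo: ΔP = 109; V ≈ 5.82 × 109^0.656 ≈ 126.32 kt.
Cyclone Yolanda: ΔP = 33; V ≈ 5.82 × 33^0.656 ≈ 57.69 kt.
Difference ≈ 126.32 − 57.69 = 68.63 → 69 kt.

69 kt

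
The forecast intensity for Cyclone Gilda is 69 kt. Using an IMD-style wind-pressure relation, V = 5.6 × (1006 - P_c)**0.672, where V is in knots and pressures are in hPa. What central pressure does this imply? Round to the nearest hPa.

ΔP = (V / 5.6)^(1/0.672) = (69/5.6)^1.488.
69/5.6 = 12.321; 12.321^1.488 ≈ 41.98 hPa.
P_c = 1006 − 41.98 = 964.02 ≈ 964 hPa.

964 hPa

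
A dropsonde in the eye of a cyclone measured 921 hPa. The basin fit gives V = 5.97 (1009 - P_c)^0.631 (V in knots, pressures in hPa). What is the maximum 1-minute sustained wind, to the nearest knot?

ΔP = 1009 − 921 = 88 hPa.
88^0.631 ≈ 16.864.
V ≈ 5.97 × 16.864 ≈ 100.7 kt.

101 kt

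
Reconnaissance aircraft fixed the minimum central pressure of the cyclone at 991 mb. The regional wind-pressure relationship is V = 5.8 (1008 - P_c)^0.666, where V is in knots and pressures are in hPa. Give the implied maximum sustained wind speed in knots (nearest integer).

ΔP = 1008 − 991 = 17 mb.
17^0.666 ≈ 6.599.
V ≈ 5.8 × 6.599 ≈ 38.3 kt.

38 kt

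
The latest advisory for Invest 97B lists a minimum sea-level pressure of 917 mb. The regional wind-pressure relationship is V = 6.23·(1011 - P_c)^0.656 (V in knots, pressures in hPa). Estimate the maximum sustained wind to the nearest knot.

123 kt

ΔP = 1011 − 917 = 94 mb.
94^0.656 ≈ 19.696.
V ≈ 6.23 × 19.696 ≈ 122.7 kt.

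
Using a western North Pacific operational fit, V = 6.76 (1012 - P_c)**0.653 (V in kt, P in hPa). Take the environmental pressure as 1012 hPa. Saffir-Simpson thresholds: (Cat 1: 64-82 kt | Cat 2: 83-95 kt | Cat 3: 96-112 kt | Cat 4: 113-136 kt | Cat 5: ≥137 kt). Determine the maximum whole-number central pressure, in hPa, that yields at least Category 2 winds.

Category 2 begins at V = 83 kt.
Required ΔP = (83/6.76)^(1/0.653) = 12.278^1.531 ≈ 46.55 hPa.
P_c ≤ 1012 − 46.55 = 965.45, so the highest integer P_c is 965 hPa.

965 hPa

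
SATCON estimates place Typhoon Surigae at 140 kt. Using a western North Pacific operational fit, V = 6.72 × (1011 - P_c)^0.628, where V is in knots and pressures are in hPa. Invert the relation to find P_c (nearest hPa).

ΔP = (V / 6.72)^(1/0.628) = (140/6.72)^1.592.
140/6.72 = 20.833; 20.833^1.592 ≈ 125.87 hPa.
P_c = 1011 − 125.87 = 885.13 ≈ 885 hPa.

885 hPa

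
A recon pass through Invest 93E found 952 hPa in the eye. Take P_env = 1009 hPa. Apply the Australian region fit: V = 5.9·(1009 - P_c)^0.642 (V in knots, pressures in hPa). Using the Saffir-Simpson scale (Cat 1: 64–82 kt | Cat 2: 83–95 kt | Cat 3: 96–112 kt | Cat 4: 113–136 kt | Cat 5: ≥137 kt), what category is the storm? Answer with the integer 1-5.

ΔP = 1009 − 952 = 57 hPa.
V ≈ 5.9 × 57^0.642 = 5.9 × 13.41 ≈ 79 kt.
79 kt falls in the Category 1 band.

1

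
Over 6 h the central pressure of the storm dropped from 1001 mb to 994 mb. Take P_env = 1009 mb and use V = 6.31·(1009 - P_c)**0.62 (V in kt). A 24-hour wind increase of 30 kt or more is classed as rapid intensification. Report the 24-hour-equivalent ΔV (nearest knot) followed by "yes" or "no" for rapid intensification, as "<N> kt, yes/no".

V₁: ΔP = 8, V ≈ 6.31 × 8^0.62 ≈ 22.91 kt.
V₂: ΔP = 15, V ≈ 6.31 × 15^0.62 ≈ 33.82 kt.
ΔV over 6 h = 10.91 kt → 24 h equivalent = 10.91 × 24/6 ≈ 43.64 kt.
44 kt ≥ 30 kt ⇒ rapid intensification.

44 kt, yes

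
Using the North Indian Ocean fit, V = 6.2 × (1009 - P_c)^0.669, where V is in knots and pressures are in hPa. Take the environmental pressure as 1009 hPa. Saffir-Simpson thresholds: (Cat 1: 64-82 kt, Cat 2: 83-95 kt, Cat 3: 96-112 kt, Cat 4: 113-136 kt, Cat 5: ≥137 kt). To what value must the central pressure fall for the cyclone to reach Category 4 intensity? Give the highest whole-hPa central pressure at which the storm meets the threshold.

932 hPa

Category 4 begins at V = 113 kt.
Required ΔP = (113/6.2)^(1/0.669) = 18.226^1.495 ≈ 76.64 hPa.
P_c ≤ 1009 − 76.64 = 932.36, so the highest integer P_c is 932 hPa.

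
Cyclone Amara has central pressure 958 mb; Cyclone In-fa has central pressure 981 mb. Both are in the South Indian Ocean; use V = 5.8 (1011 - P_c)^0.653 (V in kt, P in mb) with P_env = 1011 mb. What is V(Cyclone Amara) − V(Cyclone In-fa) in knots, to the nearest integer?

Cyclone Amara: ΔP = 53; V ≈ 5.8 × 53^0.653 ≈ 77.51 kt.
Cyclone In-fa: ΔP = 30; V ≈ 5.8 × 30^0.653 ≈ 53.45 kt.
Difference ≈ 77.51 − 53.45 = 24.06 → 24 kt.

24 kt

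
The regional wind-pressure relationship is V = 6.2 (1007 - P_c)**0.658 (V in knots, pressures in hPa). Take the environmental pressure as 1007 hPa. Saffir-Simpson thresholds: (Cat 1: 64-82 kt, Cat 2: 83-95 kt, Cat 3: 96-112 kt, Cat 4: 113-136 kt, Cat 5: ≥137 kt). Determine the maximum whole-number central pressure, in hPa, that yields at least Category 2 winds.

Category 2 begins at V = 83 kt.
Required ΔP = (83/6.2)^(1/0.658) = 13.387^1.520 ≈ 51.56 hPa.
P_c ≤ 1007 − 51.56 = 955.44, so the highest integer P_c is 955 hPa.

955 hPa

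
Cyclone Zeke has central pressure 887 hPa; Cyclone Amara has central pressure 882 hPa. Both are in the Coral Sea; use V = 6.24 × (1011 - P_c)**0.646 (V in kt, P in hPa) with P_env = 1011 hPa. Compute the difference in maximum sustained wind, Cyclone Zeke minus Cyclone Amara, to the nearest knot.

-4 kt

Cyclone Zeke: ΔP = 124; V ≈ 6.24 × 124^0.646 ≈ 140.45 kt.
Cyclone Amara: ΔP = 129; V ≈ 6.24 × 129^0.646 ≈ 144.09 kt.
Difference ≈ 140.45 − 144.09 = -3.64 → -4 kt.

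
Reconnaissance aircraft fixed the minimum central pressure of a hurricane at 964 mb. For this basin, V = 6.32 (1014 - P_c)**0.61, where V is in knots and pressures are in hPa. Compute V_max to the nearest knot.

ΔP = 1014 − 964 = 50 mb.
50^0.61 ≈ 10.874.
V ≈ 6.32 × 10.874 ≈ 68.7 kt.

69 kt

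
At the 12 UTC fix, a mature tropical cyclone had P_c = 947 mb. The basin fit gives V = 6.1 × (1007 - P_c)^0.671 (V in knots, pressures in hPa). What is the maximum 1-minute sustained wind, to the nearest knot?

95 kt

ΔP = 1007 − 947 = 60 mb.
60^0.671 ≈ 15.601.
V ≈ 6.1 × 15.601 ≈ 95.2 kt.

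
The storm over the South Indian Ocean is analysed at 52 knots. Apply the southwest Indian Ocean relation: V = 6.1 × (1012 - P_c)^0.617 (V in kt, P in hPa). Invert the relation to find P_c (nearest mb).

980 mb

ΔP = (V / 6.1)^(1/0.617) = (52/6.1)^1.621.
52/6.1 = 8.525; 8.525^1.621 ≈ 32.24 mb.
P_c = 1012 − 32.24 = 979.76 ≈ 980 mb.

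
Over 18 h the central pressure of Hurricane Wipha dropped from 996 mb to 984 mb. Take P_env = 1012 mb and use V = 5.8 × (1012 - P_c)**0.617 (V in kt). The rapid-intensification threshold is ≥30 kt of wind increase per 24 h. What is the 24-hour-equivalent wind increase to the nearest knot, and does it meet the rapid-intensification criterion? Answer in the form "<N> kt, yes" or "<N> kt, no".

V₁: ΔP = 16, V ≈ 5.8 × 16^0.617 ≈ 32.09 kt.
V₂: ΔP = 28, V ≈ 5.8 × 28^0.617 ≈ 45.32 kt.
ΔV over 18 h = 13.23 kt → 24 h equivalent = 13.23 × 24/18 ≈ 17.64 kt.
18 kt < 30 kt ⇒ not rapid intensification.

18 kt, no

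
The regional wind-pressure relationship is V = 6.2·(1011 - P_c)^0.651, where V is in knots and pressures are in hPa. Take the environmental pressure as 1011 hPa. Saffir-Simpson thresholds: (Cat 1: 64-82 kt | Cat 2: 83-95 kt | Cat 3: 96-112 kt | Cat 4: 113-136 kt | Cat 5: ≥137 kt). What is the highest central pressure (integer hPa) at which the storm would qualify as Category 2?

Category 2 begins at V = 83 kt.
Required ΔP = (83/6.2)^(1/0.651) = 13.387^1.536 ≈ 53.79 hPa.
P_c ≤ 1011 − 53.79 = 957.21, so the highest integer P_c is 957 hPa.

957 hPa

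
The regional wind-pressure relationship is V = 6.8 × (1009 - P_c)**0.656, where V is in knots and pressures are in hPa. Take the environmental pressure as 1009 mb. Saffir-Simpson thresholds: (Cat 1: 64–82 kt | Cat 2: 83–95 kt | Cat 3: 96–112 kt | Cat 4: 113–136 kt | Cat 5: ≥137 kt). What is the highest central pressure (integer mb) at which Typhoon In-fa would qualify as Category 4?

936 mb

Category 4 begins at V = 113 kt.
Required ΔP = (113/6.8)^(1/0.656) = 16.618^1.524 ≈ 72.55 mb.
P_c ≤ 1009 − 72.55 = 936.45, so the highest integer P_c is 936 mb.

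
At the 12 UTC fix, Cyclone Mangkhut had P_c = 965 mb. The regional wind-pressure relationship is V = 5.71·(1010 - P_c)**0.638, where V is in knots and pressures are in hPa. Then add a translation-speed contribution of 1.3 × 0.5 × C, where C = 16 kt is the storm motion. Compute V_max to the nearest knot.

ΔP = 1010 − 965 = 45 mb.
45^0.638 ≈ 11.344.
V ≈ 5.71 × 11.344 ≈ 64.8 kt.
Translation term: 1.3 × 0.5 × 16 = 10.4 kt.
Corrected V ≈ 75.2 kt → 75 kt.

75 kt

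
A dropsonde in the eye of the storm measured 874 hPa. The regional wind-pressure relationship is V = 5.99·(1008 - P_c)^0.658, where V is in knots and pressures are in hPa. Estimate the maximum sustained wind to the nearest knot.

ΔP = 1008 − 874 = 134 hPa.
134^0.658 ≈ 25.098.
V ≈ 5.99 × 25.098 ≈ 150.3 kt.

150 kt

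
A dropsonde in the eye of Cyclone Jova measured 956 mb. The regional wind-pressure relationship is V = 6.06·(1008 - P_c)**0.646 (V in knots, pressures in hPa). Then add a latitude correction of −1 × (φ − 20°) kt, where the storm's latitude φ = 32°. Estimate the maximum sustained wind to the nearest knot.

ΔP = 1008 − 956 = 52 mb.
52^0.646 ≈ 12.839.
V ≈ 6.06 × 12.839 ≈ 77.8 kt.
Latitude correction: −1 × (32 − 20) = -12 kt.
Corrected V ≈ 65.8 kt → 66 kt.

66 kt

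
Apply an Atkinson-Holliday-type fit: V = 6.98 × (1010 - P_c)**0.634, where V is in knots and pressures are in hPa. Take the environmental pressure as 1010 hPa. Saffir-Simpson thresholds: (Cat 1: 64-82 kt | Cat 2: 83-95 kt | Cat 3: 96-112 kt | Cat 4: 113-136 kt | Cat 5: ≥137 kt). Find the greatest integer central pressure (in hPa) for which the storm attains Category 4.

929 hPa

Category 4 begins at V = 113 kt.
Required ΔP = (113/6.98)^(1/0.634) = 16.189^1.577 ≈ 80.78 hPa.
P_c ≤ 1010 − 80.78 = 929.22, so the highest integer P_c is 929 hPa.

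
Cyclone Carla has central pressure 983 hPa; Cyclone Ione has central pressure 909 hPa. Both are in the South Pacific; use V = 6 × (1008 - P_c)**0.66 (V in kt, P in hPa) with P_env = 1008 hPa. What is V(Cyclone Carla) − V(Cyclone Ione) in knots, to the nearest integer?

Cyclone Carla: ΔP = 25; V ≈ 6 × 25^0.66 ≈ 50.21 kt.
Cyclone Ione: ΔP = 99; V ≈ 6 × 99^0.66 ≈ 124.53 kt.
Difference ≈ 50.21 − 124.53 = -74.32 → -74 kt.

-74 kt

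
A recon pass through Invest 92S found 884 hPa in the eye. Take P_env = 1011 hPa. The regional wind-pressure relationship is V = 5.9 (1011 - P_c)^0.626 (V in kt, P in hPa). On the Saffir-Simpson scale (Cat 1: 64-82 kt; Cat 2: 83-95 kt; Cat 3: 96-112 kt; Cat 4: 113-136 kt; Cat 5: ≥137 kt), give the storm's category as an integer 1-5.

4

ΔP = 1011 − 884 = 127 hPa.
V ≈ 5.9 × 127^0.626 = 5.9 × 20.75 ≈ 122 kt.
122 kt falls in the Category 4 band.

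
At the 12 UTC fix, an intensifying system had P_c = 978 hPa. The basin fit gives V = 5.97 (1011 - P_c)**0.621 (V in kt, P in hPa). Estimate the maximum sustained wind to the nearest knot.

ΔP = 1011 − 978 = 33 hPa.
33^0.621 ≈ 8.770.
V ≈ 5.97 × 8.770 ≈ 52.4 kt.

52 kt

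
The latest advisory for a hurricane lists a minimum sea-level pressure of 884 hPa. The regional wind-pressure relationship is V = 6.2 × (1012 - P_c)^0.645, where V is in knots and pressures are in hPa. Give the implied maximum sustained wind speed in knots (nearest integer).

ΔP = 1012 − 884 = 128 hPa.
128^0.645 ≈ 22.864.
V ≈ 6.2 × 22.864 ≈ 141.8 kt.

142 kt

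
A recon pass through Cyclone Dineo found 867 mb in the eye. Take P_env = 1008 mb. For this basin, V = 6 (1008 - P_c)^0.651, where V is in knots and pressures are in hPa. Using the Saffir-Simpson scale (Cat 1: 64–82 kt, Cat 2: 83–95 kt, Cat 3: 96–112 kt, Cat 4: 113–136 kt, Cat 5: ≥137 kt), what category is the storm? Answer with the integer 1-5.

ΔP = 1008 − 867 = 141 mb.
V ≈ 6 × 141^0.651 = 6 × 25.07 ≈ 150 kt.
150 kt falls in the Category 5 band.

5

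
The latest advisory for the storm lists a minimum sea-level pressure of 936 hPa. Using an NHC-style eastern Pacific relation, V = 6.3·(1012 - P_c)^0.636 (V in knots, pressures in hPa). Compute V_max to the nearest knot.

99 kt

ΔP = 1012 − 936 = 76 hPa.
76^0.636 ≈ 15.711.
V ≈ 6.3 × 15.711 ≈ 99.0 kt.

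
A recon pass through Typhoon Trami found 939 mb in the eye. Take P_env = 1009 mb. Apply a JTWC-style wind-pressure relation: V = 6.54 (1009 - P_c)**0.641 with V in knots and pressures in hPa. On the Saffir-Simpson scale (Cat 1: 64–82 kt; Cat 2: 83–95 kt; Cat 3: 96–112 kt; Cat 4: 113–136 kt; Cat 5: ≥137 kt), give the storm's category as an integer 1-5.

3

ΔP = 1009 − 939 = 70 mb.
V ≈ 6.54 × 70^0.641 = 6.54 × 15.23 ≈ 100 kt.
100 kt falls in the Category 3 band.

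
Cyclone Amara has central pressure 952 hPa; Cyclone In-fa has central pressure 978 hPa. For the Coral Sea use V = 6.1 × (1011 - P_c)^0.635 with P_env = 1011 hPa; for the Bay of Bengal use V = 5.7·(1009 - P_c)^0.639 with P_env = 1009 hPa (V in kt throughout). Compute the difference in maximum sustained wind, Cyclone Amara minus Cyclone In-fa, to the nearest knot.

Cyclone Amara: ΔP = 59; V ≈ 6.1 × 59^0.635 ≈ 81.25 kt.
Cyclone In-fa: ΔP = 31; V ≈ 5.7 × 31^0.639 ≈ 51.15 kt.
Difference ≈ 81.25 − 51.15 = 30.10 → 30 kt.

30 kt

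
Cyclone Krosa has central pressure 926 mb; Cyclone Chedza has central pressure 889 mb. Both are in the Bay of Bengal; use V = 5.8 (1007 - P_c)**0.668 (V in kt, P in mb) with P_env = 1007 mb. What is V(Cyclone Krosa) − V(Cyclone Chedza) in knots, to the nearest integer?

Cyclone Krosa: ΔP = 81; V ≈ 5.8 × 81^0.668 ≈ 109.22 kt.
Cyclone Chedza: ΔP = 118; V ≈ 5.8 × 118^0.668 ≈ 140.43 kt.
Difference ≈ 109.22 − 140.43 = -31.21 → -31 kt.

-31 kt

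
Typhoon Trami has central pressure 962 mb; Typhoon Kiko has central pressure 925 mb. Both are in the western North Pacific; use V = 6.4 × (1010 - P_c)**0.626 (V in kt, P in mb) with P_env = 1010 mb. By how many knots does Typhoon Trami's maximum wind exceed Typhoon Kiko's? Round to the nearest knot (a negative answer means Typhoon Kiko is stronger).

Typhoon Trami: ΔP = 48; V ≈ 6.4 × 48^0.626 ≈ 72.22 kt.
Typhoon Kiko: ΔP = 85; V ≈ 6.4 × 85^0.626 ≈ 103.28 kt.
Difference ≈ 72.22 − 103.28 = -31.06 → -31 kt.

-31 kt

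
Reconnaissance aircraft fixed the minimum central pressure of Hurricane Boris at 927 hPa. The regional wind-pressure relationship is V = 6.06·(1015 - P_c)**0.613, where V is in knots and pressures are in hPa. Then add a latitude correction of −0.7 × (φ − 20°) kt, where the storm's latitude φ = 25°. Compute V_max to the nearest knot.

91 kt

ΔP = 1015 − 927 = 88 hPa.
88^0.613 ≈ 15.559.
V ≈ 6.06 × 15.559 ≈ 94.3 kt.
Latitude correction: −0.7 × (25 − 20) = -3.5 kt.
Corrected V ≈ 90.8 kt → 91 kt.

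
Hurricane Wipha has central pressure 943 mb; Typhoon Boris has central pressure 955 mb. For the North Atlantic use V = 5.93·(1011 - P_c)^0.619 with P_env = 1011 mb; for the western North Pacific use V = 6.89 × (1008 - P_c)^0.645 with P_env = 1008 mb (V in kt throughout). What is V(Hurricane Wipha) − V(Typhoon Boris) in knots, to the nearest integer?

-8 kt

Hurricane Wipha: ΔP = 68; V ≈ 5.93 × 68^0.619 ≈ 80.79 kt.
Typhoon Boris: ΔP = 53; V ≈ 6.89 × 53^0.645 ≈ 89.20 kt.
Difference ≈ 80.79 − 89.20 = -8.41 → -8 kt.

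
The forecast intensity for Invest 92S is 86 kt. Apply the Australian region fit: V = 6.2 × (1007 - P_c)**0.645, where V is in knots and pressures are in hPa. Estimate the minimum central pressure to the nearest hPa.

948 hPa

ΔP = (V / 6.2)^(1/0.645) = (86/6.2)^1.550.
86/6.2 = 13.871; 13.871^1.550 ≈ 58.98 hPa.
P_c = 1007 − 58.98 = 948.02 ≈ 948 hPa.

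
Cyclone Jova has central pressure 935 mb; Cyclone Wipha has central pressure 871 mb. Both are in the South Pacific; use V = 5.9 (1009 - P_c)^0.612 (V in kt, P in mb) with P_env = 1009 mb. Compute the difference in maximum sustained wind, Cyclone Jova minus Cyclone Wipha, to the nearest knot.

-38 kt

Cyclone Jova: ΔP = 74; V ≈ 5.9 × 74^0.612 ≈ 82.19 kt.
Cyclone Wipha: ΔP = 138; V ≈ 5.9 × 138^0.612 ≈ 120.35 kt.
Difference ≈ 82.19 − 120.35 = -38.16 → -38 kt.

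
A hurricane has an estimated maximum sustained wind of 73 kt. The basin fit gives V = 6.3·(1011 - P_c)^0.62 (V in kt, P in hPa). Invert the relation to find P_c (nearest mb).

959 mb

ΔP = (V / 6.3)^(1/0.62) = (73/6.3)^1.613.
73/6.3 = 11.587; 11.587^1.613 ≈ 52.01 mb.
P_c = 1011 − 52.01 = 958.99 ≈ 959 mb.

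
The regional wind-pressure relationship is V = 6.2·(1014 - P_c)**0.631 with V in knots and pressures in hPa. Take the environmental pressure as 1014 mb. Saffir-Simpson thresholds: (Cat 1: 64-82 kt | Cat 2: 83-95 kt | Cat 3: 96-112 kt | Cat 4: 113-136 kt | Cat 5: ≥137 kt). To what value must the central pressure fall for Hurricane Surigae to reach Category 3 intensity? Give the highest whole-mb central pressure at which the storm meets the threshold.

Category 3 begins at V = 96 kt.
Required ΔP = (96/6.2)^(1/0.631) = 15.484^1.585 ≈ 76.86 mb.
P_c ≤ 1014 − 76.86 = 937.14, so the highest integer P_c is 937 mb.

937 mb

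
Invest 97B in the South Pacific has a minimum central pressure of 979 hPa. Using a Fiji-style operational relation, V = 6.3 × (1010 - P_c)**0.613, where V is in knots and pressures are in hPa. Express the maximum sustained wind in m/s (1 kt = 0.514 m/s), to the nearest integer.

27 m/s

ΔP = 1010 − 979 = 31 hPa.
V ≈ 6.3 × 31^0.613 = 6.3 × 8.207 ≈ 51.707 kt.
51.707 × 0.514 ≈ 26.58 m/s → 27 m/s.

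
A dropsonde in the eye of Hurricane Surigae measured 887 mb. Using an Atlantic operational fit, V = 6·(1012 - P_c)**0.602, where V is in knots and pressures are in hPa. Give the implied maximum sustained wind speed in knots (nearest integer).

110 kt

ΔP = 1012 − 887 = 125 mb.
125^0.602 ≈ 18.295.
V ≈ 6 × 18.295 ≈ 109.8 kt.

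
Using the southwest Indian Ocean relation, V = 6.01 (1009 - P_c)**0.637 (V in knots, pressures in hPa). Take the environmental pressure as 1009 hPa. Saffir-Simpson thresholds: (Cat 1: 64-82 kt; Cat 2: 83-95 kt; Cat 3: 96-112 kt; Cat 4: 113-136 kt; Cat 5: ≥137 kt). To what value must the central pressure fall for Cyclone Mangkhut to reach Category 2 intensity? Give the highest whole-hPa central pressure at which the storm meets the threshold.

947 hPa

Category 2 begins at V = 83 kt.
Required ΔP = (83/6.01)^(1/0.637) = 13.810^1.570 ≈ 61.65 hPa.
P_c ≤ 1009 − 61.65 = 947.35, so the highest integer P_c is 947 hPa.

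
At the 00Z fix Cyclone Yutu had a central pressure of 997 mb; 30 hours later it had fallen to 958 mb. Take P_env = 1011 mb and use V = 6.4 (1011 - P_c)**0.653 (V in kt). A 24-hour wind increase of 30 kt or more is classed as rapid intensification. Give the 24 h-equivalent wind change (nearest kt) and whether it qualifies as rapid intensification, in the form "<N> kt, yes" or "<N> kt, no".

40 kt, yes

V₁: ΔP = 14, V ≈ 6.4 × 14^0.653 ≈ 35.86 kt.
V₂: ΔP = 53, V ≈ 6.4 × 53^0.653 ≈ 85.53 kt.
ΔV over 30 h = 49.67 kt → 24 h equivalent = 49.67 × 24/30 ≈ 39.74 kt.
40 kt ≥ 30 kt ⇒ rapid intensification.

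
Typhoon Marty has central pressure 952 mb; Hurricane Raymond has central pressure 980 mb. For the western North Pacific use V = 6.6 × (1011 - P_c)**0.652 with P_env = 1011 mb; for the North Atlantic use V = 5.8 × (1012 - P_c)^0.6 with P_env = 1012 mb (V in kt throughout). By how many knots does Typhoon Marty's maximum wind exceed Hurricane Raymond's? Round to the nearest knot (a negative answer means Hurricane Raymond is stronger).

Typhoon Marty: ΔP = 59; V ≈ 6.6 × 59^0.652 ≈ 94.22 kt.
Hurricane Raymond: ΔP = 32; V ≈ 5.8 × 32^0.6 ≈ 46.40 kt.
Difference ≈ 94.22 − 46.40 = 47.82 → 48 kt.

48 kt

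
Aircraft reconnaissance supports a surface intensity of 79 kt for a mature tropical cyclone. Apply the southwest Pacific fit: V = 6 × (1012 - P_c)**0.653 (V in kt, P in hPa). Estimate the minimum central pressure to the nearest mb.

ΔP = (V / 6)^(1/0.653) = (79/6)^1.531.
79/6 = 13.167; 13.167^1.531 ≈ 51.80 mb.
P_c = 1012 − 51.80 = 960.20 ≈ 960 mb.

960 mb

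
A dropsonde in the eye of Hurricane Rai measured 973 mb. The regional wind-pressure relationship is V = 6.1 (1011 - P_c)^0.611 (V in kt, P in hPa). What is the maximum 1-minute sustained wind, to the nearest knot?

ΔP = 1011 − 973 = 38 mb.
38^0.611 ≈ 9.231.
V ≈ 6.1 × 9.231 ≈ 56.3 kt.

56 kt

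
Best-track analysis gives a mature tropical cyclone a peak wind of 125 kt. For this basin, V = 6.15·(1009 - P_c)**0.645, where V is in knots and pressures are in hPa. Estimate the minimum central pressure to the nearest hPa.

ΔP = (V / 6.15)^(1/0.645) = (125/6.15)^1.550.
125/6.15 = 20.325; 20.325^1.550 ≈ 106.65 hPa.
P_c = 1009 − 106.65 = 902.35 ≈ 902 hPa.

902 hPa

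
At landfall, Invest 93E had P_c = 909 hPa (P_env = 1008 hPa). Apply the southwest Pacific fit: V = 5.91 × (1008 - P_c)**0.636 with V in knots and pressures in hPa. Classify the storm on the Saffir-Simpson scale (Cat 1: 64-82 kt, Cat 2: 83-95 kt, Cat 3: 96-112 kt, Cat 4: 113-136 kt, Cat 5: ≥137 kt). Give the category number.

3

ΔP = 1008 − 909 = 99 hPa.
V ≈ 5.91 × 99^0.636 = 5.91 × 18.59 ≈ 110 kt.
110 kt falls in the Category 3 band.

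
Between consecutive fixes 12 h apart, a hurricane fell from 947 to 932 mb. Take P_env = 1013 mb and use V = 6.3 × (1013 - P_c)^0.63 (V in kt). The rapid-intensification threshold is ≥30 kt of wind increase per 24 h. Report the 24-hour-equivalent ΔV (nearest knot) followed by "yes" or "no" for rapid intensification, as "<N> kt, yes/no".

24 kt, no

V₁: ΔP = 66, V ≈ 6.3 × 66^0.63 ≈ 88.24 kt.
V₂: ΔP = 81, V ≈ 6.3 × 81^0.63 ≈ 100.39 kt.
ΔV over 12 h = 12.15 kt → 24 h equivalent = 12.15 × 24/12 ≈ 24.30 kt.
24 kt < 30 kt ⇒ not rapid intensification.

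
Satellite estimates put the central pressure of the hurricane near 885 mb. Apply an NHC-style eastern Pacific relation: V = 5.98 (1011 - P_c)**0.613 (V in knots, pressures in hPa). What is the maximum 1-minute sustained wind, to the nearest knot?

ΔP = 1011 − 885 = 126 mb.
126^0.613 ≈ 19.388.
V ≈ 5.98 × 19.388 ≈ 115.9 kt.

116 kt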